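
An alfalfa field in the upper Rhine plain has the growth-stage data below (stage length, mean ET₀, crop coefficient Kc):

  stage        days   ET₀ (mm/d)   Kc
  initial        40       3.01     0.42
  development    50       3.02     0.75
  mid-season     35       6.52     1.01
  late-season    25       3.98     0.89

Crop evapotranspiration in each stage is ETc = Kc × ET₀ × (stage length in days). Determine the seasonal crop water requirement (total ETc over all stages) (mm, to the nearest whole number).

483 mm

initial: 0.42 × 3.01 × 40 = 50.57 mm
development: 0.75 × 3.02 × 50 = 113.25 mm
mid-season: 1.01 × 6.52 × 35 = 230.48 mm
late-season: 0.89 × 3.98 × 25 = 88.56 mm
Seasonal total = 482.86 mm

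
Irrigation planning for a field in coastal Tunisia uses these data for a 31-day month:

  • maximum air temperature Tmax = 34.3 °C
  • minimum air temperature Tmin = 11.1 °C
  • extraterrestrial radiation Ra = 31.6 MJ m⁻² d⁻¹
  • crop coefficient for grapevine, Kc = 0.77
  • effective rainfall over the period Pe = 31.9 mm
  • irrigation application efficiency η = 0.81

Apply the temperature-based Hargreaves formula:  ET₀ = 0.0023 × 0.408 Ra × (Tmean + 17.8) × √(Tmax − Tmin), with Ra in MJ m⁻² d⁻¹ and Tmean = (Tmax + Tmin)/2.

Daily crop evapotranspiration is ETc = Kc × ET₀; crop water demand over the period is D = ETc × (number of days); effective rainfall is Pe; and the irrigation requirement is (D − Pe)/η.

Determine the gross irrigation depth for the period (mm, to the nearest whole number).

Tmean = (34.3 + 11.1)/2 = 22.70 °C
0.408 Ra = 0.408 × 31.6 = 12.8928 mm/d equivalent
ET₀ = 0.0023 × 12.8928 × (22.70 + 17.8) × √23.2 = 0.0023 × 12.8928 × 40.50 × 4.8166 = 5.7846 mm/d
ETc = Kc × ET₀ = 0.77 × 5.7846 = 4.4541 mm/d
Crop demand D = ETc × 31 d = 4.4541 × 31 = 138.077 mm
D − Pe = 138.077 − 31.9 = 106.177 mm
Gross irrigation = 106.177 / 0.81 = 131.083 mm

131 mm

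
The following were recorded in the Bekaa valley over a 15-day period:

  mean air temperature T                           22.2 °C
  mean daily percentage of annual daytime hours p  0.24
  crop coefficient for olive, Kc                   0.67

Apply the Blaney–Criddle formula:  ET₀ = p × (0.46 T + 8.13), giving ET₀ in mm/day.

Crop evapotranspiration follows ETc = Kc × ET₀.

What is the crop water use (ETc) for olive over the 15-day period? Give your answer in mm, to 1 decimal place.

44.2 mm

ET₀ = 0.24 × (0.46 × 22.2 + 8.13) = 0.24 × 18.342 = 4.4021 mm/d
ETc = Kc × ET₀ = 0.67 × 4.4021 = 2.9494 mm/d
Over 15 days: 2.9494 × 15 = 44.241 mm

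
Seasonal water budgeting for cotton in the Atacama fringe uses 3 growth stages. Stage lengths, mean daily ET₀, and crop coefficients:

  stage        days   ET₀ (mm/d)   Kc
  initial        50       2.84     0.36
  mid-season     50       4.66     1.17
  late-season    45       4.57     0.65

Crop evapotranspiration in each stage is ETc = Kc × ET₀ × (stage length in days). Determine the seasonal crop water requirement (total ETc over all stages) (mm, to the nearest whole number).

457 mm

initial: 0.36 × 2.84 × 50 = 51.12 mm
mid-season: 1.17 × 4.66 × 50 = 272.61 mm
late-season: 0.65 × 4.57 × 45 = 133.67 mm
Seasonal total = 457.40 mm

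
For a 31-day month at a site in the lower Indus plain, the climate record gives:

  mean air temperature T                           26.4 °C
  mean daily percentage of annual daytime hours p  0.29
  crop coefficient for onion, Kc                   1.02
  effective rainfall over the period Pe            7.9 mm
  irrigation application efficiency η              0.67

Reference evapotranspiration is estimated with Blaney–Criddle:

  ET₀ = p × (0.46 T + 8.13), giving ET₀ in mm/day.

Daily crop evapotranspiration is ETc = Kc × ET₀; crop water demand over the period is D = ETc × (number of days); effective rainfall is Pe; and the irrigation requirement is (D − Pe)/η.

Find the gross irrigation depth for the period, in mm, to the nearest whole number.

ET₀ = 0.29 × (0.46 × 26.4 + 8.13) = 0.29 × 20.274 = 5.8795 mm/d
ETc = Kc × ET₀ = 1.02 × 5.8795 = 5.9971 mm/d
Crop demand D = ETc × 31 d = 5.9971 × 31 = 185.910 mm
D − Pe = 185.910 − 7.9 = 178.010 mm
Gross irrigation = 178.010 / 0.67 = 265.687 mm

266 mm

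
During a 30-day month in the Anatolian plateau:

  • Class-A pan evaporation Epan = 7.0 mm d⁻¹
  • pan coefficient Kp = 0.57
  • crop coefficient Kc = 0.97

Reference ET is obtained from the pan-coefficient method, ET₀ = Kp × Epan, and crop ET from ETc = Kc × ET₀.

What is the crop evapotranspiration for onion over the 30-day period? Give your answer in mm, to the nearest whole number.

116 mm

ET₀ = 0.57 × 7.0 = 3.9900 mm/d
ETc = Kc × ET₀ = 0.97 × 3.9900 = 3.8703 mm/d
Over 30 days: 3.8703 × 30 = 116.109 mm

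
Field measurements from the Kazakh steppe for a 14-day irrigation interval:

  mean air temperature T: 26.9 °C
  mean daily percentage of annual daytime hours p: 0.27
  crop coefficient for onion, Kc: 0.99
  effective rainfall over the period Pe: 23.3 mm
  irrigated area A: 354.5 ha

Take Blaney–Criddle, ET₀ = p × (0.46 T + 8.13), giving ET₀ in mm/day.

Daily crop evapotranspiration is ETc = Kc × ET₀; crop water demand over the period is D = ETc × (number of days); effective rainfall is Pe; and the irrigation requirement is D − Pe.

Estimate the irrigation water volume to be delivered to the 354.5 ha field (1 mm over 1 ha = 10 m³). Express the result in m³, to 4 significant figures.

ET₀ = 0.27 × (0.46 × 26.9 + 8.13) = 0.27 × 20.504 = 5.5361 mm/d
ETc = Kc × ET₀ = 0.99 × 5.5361 = 5.4807 mm/d
Crop demand D = ETc × 14 d = 5.4807 × 14 = 76.730 mm
D − Pe = 76.730 − 23.3 = 53.430 mm
Volume = 53.430 mm × 354.5 ha × 10 = 189409.4 m³

189400 m³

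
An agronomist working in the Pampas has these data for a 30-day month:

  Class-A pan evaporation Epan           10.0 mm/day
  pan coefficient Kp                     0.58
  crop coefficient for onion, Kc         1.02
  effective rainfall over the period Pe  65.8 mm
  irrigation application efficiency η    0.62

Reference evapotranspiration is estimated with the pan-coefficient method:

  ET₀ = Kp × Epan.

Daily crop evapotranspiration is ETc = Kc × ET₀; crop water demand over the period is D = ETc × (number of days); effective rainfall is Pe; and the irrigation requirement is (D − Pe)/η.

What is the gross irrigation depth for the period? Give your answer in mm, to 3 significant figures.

ET₀ = 0.58 × 10.0 = 5.8000 mm/d
ETc = Kc × ET₀ = 1.02 × 5.8000 = 5.9160 mm/d
Crop demand D = ETc × 30 d = 5.9160 × 30 = 177.480 mm
D − Pe = 177.480 − 65.8 = 111.680 mm
Gross irrigation = 111.680 / 0.62 = 180.129 mm

180 mm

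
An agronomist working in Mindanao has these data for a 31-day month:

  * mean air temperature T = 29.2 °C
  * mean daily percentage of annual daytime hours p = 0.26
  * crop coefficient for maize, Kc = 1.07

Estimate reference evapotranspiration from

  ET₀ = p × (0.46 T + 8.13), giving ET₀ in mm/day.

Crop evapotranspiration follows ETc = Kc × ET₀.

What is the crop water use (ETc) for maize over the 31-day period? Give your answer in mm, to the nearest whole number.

ET₀ = 0.26 × (0.46 × 29.2 + 8.13) = 0.26 × 21.562 = 5.6061 mm/d
ETc = Kc × ET₀ = 1.07 × 5.6061 = 5.9985 mm/d
Over 31 days: 5.9985 × 31 = 185.954 mm

186 mm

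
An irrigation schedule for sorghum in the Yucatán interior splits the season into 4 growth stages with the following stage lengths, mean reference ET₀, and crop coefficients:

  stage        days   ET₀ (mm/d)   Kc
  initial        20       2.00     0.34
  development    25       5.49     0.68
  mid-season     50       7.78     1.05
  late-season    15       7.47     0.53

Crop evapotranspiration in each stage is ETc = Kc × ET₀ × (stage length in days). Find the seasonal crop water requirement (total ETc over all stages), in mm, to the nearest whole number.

575 mm

initial: 0.34 × 2.00 × 20 = 13.60 mm
development: 0.68 × 5.49 × 25 = 93.33 mm
mid-season: 1.05 × 7.78 × 50 = 408.45 mm
late-season: 0.53 × 7.47 × 15 = 59.39 mm
Seasonal total = 574.77 mm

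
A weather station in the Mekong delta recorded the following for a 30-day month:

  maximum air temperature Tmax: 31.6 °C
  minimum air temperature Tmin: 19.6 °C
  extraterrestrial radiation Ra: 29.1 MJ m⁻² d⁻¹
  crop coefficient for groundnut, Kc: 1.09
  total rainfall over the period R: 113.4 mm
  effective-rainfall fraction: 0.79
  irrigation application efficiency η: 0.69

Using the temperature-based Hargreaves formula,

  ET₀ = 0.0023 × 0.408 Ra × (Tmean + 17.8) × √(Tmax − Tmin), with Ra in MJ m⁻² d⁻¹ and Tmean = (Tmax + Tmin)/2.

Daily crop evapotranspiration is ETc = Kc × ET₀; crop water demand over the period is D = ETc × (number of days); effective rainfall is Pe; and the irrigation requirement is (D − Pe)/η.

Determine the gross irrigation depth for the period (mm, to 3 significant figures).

64.7 mm

Tmean = (31.6 + 19.6)/2 = 25.60 °C
0.408 Ra = 0.408 × 29.1 = 11.8728 mm/d equivalent
ET₀ = 0.0023 × 11.8728 × (25.60 + 17.8) × √12.0 = 0.0023 × 11.8728 × 43.40 × 3.4641 = 4.1055 mm/d
ETc = Kc × ET₀ = 1.09 × 4.1055 = 4.4750 mm/d
Crop demand D = ETc × 30 d = 4.4750 × 30 = 134.250 mm
Pe = 0.79 × 113.4 = 89.586 mm
D − Pe = 134.250 − 89.586 = 44.664 mm
Gross irrigation = 44.664 / 0.69 = 64.730 mm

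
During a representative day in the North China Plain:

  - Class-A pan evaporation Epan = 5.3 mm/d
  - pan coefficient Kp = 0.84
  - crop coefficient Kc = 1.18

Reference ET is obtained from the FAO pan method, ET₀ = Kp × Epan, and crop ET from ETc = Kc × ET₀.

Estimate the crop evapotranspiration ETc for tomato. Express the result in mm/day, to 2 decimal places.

ET₀ = 0.84 × 5.3 = 4.4520 mm/d
ETc = Kc × ET₀ = 1.18 × 4.4520 = 5.2534 mm/d

5.25 mm/day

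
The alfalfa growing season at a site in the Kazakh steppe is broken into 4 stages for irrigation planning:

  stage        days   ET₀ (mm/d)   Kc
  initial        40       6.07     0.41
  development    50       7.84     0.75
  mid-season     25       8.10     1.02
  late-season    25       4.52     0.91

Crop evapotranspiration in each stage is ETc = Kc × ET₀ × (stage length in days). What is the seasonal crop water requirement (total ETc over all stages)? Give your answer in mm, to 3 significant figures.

initial: 0.41 × 6.07 × 40 = 99.55 mm
development: 0.75 × 7.84 × 50 = 294.00 mm
mid-season: 1.02 × 8.10 × 25 = 206.55 mm
late-season: 0.91 × 4.52 × 25 = 102.83 mm
Seasonal total = 702.93 mm

703 mm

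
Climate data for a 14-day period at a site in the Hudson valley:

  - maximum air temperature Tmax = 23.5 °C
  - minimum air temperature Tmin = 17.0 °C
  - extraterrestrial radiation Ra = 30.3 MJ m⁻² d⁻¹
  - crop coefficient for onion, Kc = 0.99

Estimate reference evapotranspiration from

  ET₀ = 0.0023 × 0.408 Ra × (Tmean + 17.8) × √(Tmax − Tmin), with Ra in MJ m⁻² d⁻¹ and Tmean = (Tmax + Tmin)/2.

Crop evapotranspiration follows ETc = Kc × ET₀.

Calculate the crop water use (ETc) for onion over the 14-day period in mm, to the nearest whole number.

Tmean = (23.5 + 17.0)/2 = 20.25 °C
0.408 Ra = 0.408 × 30.3 = 12.3624 mm/d equivalent
ET₀ = 0.0023 × 12.3624 × (20.25 + 17.8) × √6.5 = 0.0023 × 12.3624 × 38.05 × 2.5495 = 2.7583 mm/d
ETc = Kc × ET₀ = 0.99 × 2.7583 = 2.7307 mm/d
Over 14 days: 2.7307 × 14 = 38.230 mm

38 mm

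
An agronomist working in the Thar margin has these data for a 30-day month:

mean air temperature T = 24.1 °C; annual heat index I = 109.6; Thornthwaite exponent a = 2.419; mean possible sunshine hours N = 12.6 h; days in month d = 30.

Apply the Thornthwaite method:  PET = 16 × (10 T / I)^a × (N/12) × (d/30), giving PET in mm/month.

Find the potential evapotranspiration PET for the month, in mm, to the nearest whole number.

10T/I = 10 × 24.1 / 109.6 = 2.1989
(10T/I)^a = 2.1989^2.419 = 6.7266
Uncorrected PET = 16 × 6.7266 = 107.626 mm
Correction = (N/12)(d/30) = (12.6/12)(30/30) = 1.0500
PET = 107.626 × 1.0500 = 113.007 mm/month

113 mm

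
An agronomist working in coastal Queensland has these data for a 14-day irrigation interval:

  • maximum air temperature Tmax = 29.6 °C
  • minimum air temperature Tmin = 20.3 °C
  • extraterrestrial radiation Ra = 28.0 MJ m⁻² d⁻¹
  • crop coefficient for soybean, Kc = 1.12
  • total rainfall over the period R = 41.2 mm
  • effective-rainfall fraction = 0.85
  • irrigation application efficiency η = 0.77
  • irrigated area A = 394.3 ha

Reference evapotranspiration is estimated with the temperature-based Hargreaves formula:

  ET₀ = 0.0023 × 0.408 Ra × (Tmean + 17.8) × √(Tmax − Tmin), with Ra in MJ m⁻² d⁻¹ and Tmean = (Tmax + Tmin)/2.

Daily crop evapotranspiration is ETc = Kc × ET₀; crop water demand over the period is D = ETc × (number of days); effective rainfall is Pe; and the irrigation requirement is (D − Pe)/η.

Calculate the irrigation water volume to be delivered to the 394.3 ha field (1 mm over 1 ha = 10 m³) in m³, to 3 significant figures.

Tmean = (29.6 + 20.3)/2 = 24.95 °C
0.408 Ra = 0.408 × 28.0 = 11.4240 mm/d equivalent
ET₀ = 0.0023 × 11.4240 × (24.95 + 17.8) × √9.3 = 0.0023 × 11.4240 × 42.75 × 3.0496 = 3.4255 mm/d
ETc = Kc × ET₀ = 1.12 × 3.4255 = 3.8366 mm/d
Crop demand D = ETc × 14 d = 3.8366 × 14 = 53.712 mm
Pe = 0.85 × 41.2 = 35.020 mm
D − Pe = 53.712 − 35.020 = 18.692 mm
Gross irrigation = 18.692 / 0.77 = 24.275 mm
Volume = 24.275 mm × 394.3 ha × 10 = 95716.3 m³

95700 m³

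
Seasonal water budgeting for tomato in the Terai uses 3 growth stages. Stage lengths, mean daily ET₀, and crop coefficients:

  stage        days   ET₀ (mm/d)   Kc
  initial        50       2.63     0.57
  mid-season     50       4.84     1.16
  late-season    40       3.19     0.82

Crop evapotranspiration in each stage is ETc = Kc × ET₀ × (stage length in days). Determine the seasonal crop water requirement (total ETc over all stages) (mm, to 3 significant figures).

460 mm

initial: 0.57 × 2.63 × 50 = 74.96 mm
mid-season: 1.16 × 4.84 × 50 = 280.72 mm
late-season: 0.82 × 3.19 × 40 = 104.63 mm
Seasonal total = 460.31 mm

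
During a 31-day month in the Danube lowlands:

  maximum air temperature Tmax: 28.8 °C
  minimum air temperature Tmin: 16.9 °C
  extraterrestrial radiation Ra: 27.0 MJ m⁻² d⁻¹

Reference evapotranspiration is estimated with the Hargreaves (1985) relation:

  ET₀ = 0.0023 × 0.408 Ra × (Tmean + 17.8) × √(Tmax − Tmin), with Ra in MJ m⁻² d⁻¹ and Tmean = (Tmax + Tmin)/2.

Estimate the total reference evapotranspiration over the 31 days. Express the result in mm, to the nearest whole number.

110 mm

Tmean = (28.8 + 16.9)/2 = 22.85 °C
0.408 Ra = 0.408 × 27.0 = 11.0160 mm/d equivalent
ET₀ = 0.0023 × 11.0160 × (22.85 + 17.8) × √11.9 = 0.0023 × 11.0160 × 40.65 × 3.4496 = 3.5529 mm/d
Over 31 days: 3.5529 × 31 = 110.140 mm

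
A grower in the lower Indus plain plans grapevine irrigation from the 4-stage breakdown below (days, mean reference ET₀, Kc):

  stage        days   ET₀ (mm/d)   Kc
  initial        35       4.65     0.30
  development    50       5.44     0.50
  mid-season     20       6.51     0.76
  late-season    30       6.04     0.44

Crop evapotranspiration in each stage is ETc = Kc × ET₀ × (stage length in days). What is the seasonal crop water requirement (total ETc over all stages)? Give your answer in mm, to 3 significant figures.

364 mm

initial: 0.30 × 4.65 × 35 = 48.83 mm
development: 0.50 × 5.44 × 50 = 136.00 mm
mid-season: 0.76 × 6.51 × 20 = 98.95 mm
late-season: 0.44 × 6.04 × 30 = 79.73 mm
Seasonal total = 363.51 mm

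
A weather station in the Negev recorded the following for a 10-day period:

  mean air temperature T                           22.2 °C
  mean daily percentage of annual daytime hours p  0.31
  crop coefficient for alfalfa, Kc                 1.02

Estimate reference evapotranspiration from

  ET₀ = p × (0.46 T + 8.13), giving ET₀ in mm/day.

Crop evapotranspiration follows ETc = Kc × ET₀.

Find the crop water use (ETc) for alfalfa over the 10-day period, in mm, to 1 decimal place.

58.0 mm

ET₀ = 0.31 × (0.46 × 22.2 + 8.13) = 0.31 × 18.342 = 5.6860 mm/d
ETc = Kc × ET₀ = 1.02 × 5.6860 = 5.7997 mm/d
Over 10 days: 5.7997 × 10 = 57.997 mm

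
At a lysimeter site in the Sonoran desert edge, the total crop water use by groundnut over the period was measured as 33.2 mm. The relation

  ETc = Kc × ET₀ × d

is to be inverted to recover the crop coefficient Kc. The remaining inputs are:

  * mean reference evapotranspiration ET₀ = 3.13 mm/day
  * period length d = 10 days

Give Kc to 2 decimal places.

1.06

ETc = Kc × ET₀ × d  ⇒  Kc = ETc / (ET₀ × d)
Kc = 33.2 / (3.13 × 10) = 33.2 / 31.30 = 1.0607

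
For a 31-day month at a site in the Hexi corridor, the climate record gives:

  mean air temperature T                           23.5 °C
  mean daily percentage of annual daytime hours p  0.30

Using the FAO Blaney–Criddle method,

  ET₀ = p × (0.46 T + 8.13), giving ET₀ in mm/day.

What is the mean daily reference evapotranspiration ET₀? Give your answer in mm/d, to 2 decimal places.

5.68 mm/d

ET₀ = 0.30 × (0.46 × 23.5 + 8.13) = 0.30 × 18.940 = 5.6820 mm/d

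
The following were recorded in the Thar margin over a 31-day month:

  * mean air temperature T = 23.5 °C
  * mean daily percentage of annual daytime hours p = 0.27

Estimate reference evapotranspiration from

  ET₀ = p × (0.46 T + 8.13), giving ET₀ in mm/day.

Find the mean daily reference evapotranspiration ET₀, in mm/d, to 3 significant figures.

5.11 mm/d

ET₀ = 0.27 × (0.46 × 23.5 + 8.13) = 0.27 × 18.940 = 5.1138 mm/d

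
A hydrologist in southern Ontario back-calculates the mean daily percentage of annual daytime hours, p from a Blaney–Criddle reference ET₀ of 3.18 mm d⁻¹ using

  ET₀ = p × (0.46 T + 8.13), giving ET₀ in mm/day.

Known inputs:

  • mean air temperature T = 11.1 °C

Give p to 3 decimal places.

p = ET₀ / (0.46 T + 8.13) = 3.18 / (0.46 × 11.1 + 8.13) = 3.18 / 13.236 = 0.2403

0.240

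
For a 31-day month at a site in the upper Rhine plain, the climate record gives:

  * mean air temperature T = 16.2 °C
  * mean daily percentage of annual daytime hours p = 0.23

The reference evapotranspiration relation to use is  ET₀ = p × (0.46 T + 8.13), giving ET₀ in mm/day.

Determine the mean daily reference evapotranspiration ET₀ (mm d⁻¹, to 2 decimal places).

3.58 mm d⁻¹

ET₀ = 0.23 × (0.46 × 16.2 + 8.13) = 0.23 × 15.582 = 3.5839 mm/d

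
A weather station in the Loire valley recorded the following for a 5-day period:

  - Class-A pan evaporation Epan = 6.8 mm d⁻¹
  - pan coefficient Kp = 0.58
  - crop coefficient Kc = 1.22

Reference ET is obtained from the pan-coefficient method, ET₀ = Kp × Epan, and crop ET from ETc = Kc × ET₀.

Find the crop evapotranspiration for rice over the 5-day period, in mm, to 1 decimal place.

24.1 mm

ET₀ = 0.58 × 6.8 = 3.9440 mm/d
ETc = Kc × ET₀ = 1.22 × 3.9440 = 4.8117 mm/d
Over 5 days: 4.8117 × 5 = 24.059 mm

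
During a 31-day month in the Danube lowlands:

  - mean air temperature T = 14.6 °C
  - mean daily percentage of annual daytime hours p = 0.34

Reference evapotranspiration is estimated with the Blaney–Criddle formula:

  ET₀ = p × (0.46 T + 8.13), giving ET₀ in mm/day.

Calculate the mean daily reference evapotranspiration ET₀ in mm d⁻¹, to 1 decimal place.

ET₀ = 0.34 × (0.46 × 14.6 + 8.13) = 0.34 × 14.846 = 5.0476 mm/d

5.0 mm d⁻¹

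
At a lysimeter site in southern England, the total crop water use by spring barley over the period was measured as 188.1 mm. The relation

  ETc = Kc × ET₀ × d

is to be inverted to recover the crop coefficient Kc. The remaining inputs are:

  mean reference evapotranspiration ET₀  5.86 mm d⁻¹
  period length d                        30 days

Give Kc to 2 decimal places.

ETc = Kc × ET₀ × d  ⇒  Kc = ETc / (ET₀ × d)
Kc = 188.1 / (5.86 × 30) = 188.1 / 175.80 = 1.0700

1.07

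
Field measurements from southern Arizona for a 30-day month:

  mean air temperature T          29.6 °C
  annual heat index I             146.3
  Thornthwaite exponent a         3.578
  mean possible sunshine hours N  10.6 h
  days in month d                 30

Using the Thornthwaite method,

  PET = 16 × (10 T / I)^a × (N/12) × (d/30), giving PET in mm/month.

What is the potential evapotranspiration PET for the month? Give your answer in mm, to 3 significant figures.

10T/I = 10 × 29.6 / 146.3 = 2.0232
(10T/I)^a = 2.0232^3.578 = 12.4453
Uncorrected PET = 16 × 12.4453 = 199.125 mm
Correction = (N/12)(d/30) = (10.6/12)(30/30) = 0.8833
PET = 199.125 × 0.8833 = 175.887 mm/month

176 mm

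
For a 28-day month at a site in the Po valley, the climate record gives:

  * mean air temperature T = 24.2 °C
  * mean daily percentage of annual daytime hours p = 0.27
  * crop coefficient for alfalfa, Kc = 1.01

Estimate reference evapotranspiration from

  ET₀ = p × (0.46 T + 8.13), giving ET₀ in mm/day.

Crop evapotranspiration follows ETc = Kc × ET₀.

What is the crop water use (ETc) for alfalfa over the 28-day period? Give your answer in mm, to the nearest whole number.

ET₀ = 0.27 × (0.46 × 24.2 + 8.13) = 0.27 × 19.262 = 5.2007 mm/d
ETc = Kc × ET₀ = 1.01 × 5.2007 = 5.2527 mm/d
Over 28 days: 5.2527 × 28 = 147.076 mm

147 mm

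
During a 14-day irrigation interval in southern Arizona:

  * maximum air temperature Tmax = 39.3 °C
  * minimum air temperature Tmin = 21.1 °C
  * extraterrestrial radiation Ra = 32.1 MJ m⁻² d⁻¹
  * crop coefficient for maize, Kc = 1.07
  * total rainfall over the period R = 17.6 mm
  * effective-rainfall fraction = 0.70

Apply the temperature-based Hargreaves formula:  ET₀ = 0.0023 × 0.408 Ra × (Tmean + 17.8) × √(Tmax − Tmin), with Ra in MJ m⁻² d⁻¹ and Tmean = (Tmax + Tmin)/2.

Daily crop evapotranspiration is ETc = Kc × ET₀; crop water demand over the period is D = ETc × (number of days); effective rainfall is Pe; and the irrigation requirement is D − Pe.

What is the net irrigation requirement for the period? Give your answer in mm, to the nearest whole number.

80 mm

Tmean = (39.3 + 21.1)/2 = 30.20 °C
0.408 Ra = 0.408 × 32.1 = 13.0968 mm/d equivalent
ET₀ = 0.0023 × 13.0968 × (30.20 + 17.8) × √18.2 = 0.0023 × 13.0968 × 48.00 × 4.2661 = 6.1683 mm/d
ETc = Kc × ET₀ = 1.07 × 6.1683 = 6.6001 mm/d
Crop demand D = ETc × 14 d = 6.6001 × 14 = 92.401 mm
Pe = 0.70 × 17.6 = 12.320 mm
D − Pe = 92.401 − 12.320 = 80.081 mm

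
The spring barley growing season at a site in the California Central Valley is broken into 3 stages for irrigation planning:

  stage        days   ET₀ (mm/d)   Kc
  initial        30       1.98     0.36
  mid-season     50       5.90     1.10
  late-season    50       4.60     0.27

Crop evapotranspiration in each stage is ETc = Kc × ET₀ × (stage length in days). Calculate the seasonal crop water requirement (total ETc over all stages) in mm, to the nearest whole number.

initial: 0.36 × 1.98 × 30 = 21.38 mm
mid-season: 1.10 × 5.90 × 50 = 324.50 mm
late-season: 0.27 × 4.60 × 50 = 62.10 mm
Seasonal total = 407.98 mm

408 mm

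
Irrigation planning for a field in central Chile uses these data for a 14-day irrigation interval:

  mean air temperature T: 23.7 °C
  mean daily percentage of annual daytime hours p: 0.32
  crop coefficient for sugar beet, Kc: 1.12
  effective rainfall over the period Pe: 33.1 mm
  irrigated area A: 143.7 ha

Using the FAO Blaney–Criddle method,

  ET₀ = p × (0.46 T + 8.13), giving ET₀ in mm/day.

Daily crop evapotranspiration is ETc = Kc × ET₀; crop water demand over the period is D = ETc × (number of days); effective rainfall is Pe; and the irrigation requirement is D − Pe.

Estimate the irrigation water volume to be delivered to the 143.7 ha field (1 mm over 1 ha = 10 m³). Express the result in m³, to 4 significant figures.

ET₀ = 0.32 × (0.46 × 23.7 + 8.13) = 0.32 × 19.032 = 6.0902 mm/d
ETc = Kc × ET₀ = 1.12 × 6.0902 = 6.8210 mm/d
Crop demand D = ETc × 14 d = 6.8210 × 14 = 95.494 mm
D − Pe = 95.494 − 33.1 = 62.394 mm
Volume = 62.394 mm × 143.7 ha × 10 = 89660.2 m³

89660 m³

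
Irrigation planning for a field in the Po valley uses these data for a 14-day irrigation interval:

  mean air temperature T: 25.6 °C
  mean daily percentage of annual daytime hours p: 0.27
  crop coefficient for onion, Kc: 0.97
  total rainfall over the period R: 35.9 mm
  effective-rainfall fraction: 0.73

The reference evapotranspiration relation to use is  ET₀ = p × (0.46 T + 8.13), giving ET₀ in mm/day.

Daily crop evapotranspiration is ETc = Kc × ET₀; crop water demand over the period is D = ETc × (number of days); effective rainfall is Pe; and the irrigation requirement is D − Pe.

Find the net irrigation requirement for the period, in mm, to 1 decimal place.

ET₀ = 0.27 × (0.46 × 25.6 + 8.13) = 0.27 × 19.906 = 5.3746 mm/d
ETc = Kc × ET₀ = 0.97 × 5.3746 = 5.2134 mm/d
Crop demand D = ETc × 14 d = 5.2134 × 14 = 72.988 mm
Pe = 0.73 × 35.9 = 26.207 mm
D − Pe = 72.988 − 26.207 = 46.781 mm

46.8 mm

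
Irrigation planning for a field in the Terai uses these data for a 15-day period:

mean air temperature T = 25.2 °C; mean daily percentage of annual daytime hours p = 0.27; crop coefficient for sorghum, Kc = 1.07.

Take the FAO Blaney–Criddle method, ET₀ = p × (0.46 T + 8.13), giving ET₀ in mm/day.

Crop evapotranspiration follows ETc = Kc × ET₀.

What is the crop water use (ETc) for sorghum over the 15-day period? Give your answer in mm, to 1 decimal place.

ET₀ = 0.27 × (0.46 × 25.2 + 8.13) = 0.27 × 19.722 = 5.3249 mm/d
ETc = Kc × ET₀ = 1.07 × 5.3249 = 5.6976 mm/d
Over 15 days: 5.6976 × 15 = 85.464 mm

85.5 mm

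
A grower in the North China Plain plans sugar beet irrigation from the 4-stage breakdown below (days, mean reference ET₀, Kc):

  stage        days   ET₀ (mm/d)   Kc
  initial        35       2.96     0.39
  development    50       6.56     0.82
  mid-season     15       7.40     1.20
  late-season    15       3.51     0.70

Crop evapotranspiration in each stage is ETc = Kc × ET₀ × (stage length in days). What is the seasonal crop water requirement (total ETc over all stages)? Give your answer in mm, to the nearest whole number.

479 mm

initial: 0.39 × 2.96 × 35 = 40.40 mm
development: 0.82 × 6.56 × 50 = 268.96 mm
mid-season: 1.20 × 7.40 × 15 = 133.20 mm
late-season: 0.70 × 3.51 × 15 = 36.86 mm
Seasonal total = 479.42 mm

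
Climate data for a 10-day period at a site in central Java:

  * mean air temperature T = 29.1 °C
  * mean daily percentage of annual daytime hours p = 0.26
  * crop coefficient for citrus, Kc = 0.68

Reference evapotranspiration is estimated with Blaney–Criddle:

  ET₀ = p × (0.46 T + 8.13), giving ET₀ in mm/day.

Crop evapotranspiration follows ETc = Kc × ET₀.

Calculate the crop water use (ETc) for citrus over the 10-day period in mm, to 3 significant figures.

ET₀ = 0.26 × (0.46 × 29.1 + 8.13) = 0.26 × 21.516 = 5.5942 mm/d
ETc = Kc × ET₀ = 0.68 × 5.5942 = 3.8041 mm/d
Over 10 days: 3.8041 × 10 = 38.041 mm

38.0 mm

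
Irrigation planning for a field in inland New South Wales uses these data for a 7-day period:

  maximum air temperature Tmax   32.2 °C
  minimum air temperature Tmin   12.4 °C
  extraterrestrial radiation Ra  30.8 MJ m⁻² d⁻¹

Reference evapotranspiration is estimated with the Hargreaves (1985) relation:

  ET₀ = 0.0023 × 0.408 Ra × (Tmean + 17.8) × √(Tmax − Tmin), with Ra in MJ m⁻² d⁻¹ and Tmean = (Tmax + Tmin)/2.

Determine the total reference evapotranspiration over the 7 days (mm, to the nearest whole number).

36 mm

Tmean = (32.2 + 12.4)/2 = 22.30 °C
0.408 Ra = 0.408 × 30.8 = 12.5664 mm/d equivalent
ET₀ = 0.0023 × 12.5664 × (22.30 + 17.8) × √19.8 = 0.0023 × 12.5664 × 40.10 × 4.4497 = 5.1572 mm/d
Over 7 days: 5.1572 × 7 = 36.100 mm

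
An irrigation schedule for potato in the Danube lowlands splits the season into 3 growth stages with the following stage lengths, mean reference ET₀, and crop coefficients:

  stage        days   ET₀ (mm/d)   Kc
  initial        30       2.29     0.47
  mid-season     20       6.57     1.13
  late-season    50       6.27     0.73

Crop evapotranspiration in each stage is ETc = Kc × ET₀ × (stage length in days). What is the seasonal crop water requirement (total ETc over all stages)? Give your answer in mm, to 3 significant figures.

initial: 0.47 × 2.29 × 30 = 32.29 mm
mid-season: 1.13 × 6.57 × 20 = 148.48 mm
late-season: 0.73 × 6.27 × 50 = 228.86 mm
Seasonal total = 409.63 mm

410 mm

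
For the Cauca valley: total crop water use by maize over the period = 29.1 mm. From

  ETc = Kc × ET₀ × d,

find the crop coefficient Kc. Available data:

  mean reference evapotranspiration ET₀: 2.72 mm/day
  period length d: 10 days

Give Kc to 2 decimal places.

ETc = Kc × ET₀ × d  ⇒  Kc = ETc / (ET₀ × d)
Kc = 29.1 / (2.72 × 10) = 29.1 / 27.20 = 1.0699

1.07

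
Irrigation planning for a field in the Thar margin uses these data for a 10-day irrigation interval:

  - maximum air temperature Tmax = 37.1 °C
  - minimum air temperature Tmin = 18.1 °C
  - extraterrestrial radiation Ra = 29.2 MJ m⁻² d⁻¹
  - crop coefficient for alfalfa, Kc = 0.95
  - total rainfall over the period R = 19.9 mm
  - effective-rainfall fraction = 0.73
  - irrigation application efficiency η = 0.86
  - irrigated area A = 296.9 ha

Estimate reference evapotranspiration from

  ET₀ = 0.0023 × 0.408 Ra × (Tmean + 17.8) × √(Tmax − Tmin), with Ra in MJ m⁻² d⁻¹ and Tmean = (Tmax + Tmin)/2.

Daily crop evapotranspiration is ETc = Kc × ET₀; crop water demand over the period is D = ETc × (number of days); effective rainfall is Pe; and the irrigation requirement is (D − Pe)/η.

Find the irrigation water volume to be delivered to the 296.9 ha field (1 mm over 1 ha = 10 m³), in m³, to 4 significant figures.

127700 m³

Tmean = (37.1 + 18.1)/2 = 27.60 °C
0.408 Ra = 0.408 × 29.2 = 11.9136 mm/d equivalent
ET₀ = 0.0023 × 11.9136 × (27.60 + 17.8) × √19.0 = 0.0023 × 11.9136 × 45.40 × 4.3589 = 5.4226 mm/d
ETc = Kc × ET₀ = 0.95 × 5.4226 = 5.1515 mm/d
Crop demand D = ETc × 10 d = 5.1515 × 10 = 51.515 mm
Pe = 0.73 × 19.9 = 14.527 mm
D − Pe = 51.515 − 14.527 = 36.988 mm
Gross irrigation = 36.988 / 0.86 = 43.009 mm
Volume = 43.009 mm × 296.9 ha × 10 = 127693.7 m³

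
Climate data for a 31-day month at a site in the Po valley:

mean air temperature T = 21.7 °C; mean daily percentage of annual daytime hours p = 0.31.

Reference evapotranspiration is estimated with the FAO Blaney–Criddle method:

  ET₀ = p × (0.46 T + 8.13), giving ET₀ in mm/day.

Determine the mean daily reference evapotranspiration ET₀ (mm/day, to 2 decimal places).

ET₀ = 0.31 × (0.46 × 21.7 + 8.13) = 0.31 × 18.112 = 5.6147 mm/d

5.61 mm/day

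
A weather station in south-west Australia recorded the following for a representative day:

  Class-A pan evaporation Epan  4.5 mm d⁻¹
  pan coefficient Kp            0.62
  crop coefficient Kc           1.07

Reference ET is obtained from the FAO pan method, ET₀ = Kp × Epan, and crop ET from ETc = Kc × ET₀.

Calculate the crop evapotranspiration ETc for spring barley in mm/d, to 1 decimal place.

3.0 mm/d

ET₀ = 0.62 × 4.5 = 2.7900 mm/d
ETc = Kc × ET₀ = 1.07 × 2.7900 = 2.9853 mm/d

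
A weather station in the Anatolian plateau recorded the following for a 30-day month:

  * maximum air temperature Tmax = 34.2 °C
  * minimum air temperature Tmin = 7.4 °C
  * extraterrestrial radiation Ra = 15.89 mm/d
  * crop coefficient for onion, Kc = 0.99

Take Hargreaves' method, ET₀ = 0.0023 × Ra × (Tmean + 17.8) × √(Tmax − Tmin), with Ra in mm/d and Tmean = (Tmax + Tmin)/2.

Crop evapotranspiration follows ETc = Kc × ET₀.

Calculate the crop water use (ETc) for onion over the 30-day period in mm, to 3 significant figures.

217 mm

Tmean = (34.2 + 7.4)/2 = 20.80 °C
ET₀ = 0.0023 × 15.89 × (20.80 + 17.8) × √26.8 = 0.0023 × 15.89 × 38.60 × 5.1769 = 7.3031 mm/d
ETc = Kc × ET₀ = 0.99 × 7.3031 = 7.2301 mm/d
Over 30 days: 7.2301 × 30 = 216.903 mm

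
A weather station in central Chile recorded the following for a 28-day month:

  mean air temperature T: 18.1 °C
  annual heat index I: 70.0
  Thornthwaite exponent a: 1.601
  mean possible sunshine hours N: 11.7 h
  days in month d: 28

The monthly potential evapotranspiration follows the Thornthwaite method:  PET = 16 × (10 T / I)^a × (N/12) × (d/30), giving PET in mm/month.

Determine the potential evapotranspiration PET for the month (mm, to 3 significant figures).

66.6 mm

10T/I = 10 × 18.1 / 70.0 = 2.5857
(10T/I)^a = 2.5857^1.601 = 4.5765
Uncorrected PET = 16 × 4.5765 = 73.224 mm
Correction = (N/12)(d/30) = (11.7/12)(28/30) = 0.9100
PET = 73.224 × 0.9100 = 66.634 mm/month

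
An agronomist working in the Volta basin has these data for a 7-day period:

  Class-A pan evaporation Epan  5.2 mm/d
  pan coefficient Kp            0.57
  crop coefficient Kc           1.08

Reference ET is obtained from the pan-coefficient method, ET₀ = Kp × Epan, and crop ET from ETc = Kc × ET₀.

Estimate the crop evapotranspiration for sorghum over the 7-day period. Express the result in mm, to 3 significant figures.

ET₀ = 0.57 × 5.2 = 2.9640 mm/d
ETc = Kc × ET₀ = 1.08 × 2.9640 = 3.2011 mm/d
Over 7 days: 3.2011 × 7 = 22.408 mm

22.4 mm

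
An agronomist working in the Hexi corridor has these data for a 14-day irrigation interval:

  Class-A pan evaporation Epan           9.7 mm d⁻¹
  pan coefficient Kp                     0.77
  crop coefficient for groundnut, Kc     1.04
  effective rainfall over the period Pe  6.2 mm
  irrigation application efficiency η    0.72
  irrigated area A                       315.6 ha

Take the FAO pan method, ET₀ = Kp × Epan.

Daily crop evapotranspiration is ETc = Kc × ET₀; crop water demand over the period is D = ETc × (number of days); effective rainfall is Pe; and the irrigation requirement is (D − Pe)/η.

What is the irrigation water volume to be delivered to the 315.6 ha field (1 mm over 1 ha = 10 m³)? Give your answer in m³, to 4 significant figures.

ET₀ = 0.77 × 9.7 = 7.4690 mm/d
ETc = Kc × ET₀ = 1.04 × 7.4690 = 7.7678 mm/d
Crop demand D = ETc × 14 d = 7.7678 × 14 = 108.749 mm
D − Pe = 108.749 − 6.2 = 102.549 mm
Gross irrigation = 102.549 / 0.72 = 142.429 mm
Volume = 142.429 mm × 315.6 ha × 10 = 449505.9 m³

449500 m³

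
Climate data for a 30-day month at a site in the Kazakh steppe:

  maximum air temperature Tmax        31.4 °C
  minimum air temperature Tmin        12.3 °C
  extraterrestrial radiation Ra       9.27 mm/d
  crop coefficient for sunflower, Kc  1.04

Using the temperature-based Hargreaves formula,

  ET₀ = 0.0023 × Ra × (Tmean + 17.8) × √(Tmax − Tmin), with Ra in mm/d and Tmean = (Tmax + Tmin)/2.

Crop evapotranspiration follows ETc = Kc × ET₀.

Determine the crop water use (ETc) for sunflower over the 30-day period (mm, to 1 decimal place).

Tmean = (31.4 + 12.3)/2 = 21.85 °C
ET₀ = 0.0023 × 9.27 × (21.85 + 17.8) × √19.1 = 0.0023 × 9.27 × 39.65 × 4.3704 = 3.6946 mm/d
ETc = Kc × ET₀ = 1.04 × 3.6946 = 3.8424 mm/d
Over 30 days: 3.8424 × 30 = 115.272 mm

115.3 mm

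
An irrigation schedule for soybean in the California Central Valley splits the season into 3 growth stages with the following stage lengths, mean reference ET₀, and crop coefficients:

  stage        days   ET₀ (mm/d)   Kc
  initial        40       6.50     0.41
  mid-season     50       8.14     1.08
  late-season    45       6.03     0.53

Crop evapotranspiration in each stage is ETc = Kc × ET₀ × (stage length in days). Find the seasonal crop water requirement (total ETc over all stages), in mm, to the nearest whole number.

690 mm

initial: 0.41 × 6.50 × 40 = 106.60 mm
mid-season: 1.08 × 8.14 × 50 = 439.56 mm
late-season: 0.53 × 6.03 × 45 = 143.82 mm
Seasonal total = 689.98 mm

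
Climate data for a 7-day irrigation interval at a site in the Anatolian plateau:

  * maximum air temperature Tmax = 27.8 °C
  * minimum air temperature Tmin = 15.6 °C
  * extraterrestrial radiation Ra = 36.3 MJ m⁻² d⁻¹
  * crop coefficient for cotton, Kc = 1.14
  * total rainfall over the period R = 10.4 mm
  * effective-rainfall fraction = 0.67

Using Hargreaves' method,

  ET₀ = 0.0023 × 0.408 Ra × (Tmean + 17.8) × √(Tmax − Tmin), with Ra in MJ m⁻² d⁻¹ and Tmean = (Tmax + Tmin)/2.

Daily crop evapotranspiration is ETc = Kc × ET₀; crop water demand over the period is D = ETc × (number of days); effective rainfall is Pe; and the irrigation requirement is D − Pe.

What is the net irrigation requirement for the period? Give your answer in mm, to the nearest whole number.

Tmean = (27.8 + 15.6)/2 = 21.70 °C
0.408 Ra = 0.408 × 36.3 = 14.8104 mm/d equivalent
ET₀ = 0.0023 × 14.8104 × (21.70 + 17.8) × √12.2 = 0.0023 × 14.8104 × 39.50 × 3.4928 = 4.6996 mm/d
ETc = Kc × ET₀ = 1.14 × 4.6996 = 5.3575 mm/d
Crop demand D = ETc × 7 d = 5.3575 × 7 = 37.503 mm
Pe = 0.67 × 10.4 = 6.968 mm
D − Pe = 37.503 − 6.968 = 30.535 mm

31 mm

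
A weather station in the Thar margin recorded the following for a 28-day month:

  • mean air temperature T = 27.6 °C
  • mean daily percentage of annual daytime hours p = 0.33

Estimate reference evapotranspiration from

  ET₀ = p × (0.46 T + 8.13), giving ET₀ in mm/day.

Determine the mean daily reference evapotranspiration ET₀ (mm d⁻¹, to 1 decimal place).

6.9 mm d⁻¹

ET₀ = 0.33 × (0.46 × 27.6 + 8.13) = 0.33 × 20.826 = 6.8726 mm/d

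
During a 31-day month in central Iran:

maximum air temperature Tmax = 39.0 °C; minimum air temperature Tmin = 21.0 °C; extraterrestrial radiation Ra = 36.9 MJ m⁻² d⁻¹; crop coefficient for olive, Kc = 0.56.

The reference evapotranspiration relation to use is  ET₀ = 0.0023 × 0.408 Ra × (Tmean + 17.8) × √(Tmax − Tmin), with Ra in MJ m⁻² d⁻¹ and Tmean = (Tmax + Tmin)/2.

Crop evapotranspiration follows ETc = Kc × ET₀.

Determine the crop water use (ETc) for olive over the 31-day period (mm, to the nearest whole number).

Tmean = (39.0 + 21.0)/2 = 30.00 °C
0.408 Ra = 0.408 × 36.9 = 15.0552 mm/d equivalent
ET₀ = 0.0023 × 15.0552 × (30.00 + 17.8) × √18.0 = 0.0023 × 15.0552 × 47.80 × 4.2426 = 7.0222 mm/d
ETc = Kc × ET₀ = 0.56 × 7.0222 = 3.9324 mm/d
Over 31 days: 3.9324 × 31 = 121.904 mm

122 mm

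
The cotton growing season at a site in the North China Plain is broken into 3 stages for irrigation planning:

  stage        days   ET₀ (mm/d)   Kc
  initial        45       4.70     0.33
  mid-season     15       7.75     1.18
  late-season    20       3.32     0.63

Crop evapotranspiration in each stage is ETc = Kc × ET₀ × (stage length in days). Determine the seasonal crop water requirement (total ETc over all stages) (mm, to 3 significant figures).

249 mm

initial: 0.33 × 4.70 × 45 = 69.80 mm
mid-season: 1.18 × 7.75 × 15 = 137.18 mm
late-season: 0.63 × 3.32 × 20 = 41.83 mm
Seasonal total = 248.81 mm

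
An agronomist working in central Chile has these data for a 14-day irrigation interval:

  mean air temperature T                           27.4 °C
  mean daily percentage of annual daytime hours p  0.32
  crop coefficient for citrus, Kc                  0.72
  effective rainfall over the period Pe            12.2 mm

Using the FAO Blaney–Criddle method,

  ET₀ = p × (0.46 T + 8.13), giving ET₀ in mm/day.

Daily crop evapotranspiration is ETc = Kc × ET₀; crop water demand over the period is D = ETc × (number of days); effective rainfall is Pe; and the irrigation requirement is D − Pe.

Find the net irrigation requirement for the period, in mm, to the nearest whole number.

ET₀ = 0.32 × (0.46 × 27.4 + 8.13) = 0.32 × 20.734 = 6.6349 mm/d
ETc = Kc × ET₀ = 0.72 × 6.6349 = 4.7771 mm/d
Crop demand D = ETc × 14 d = 4.7771 × 14 = 66.879 mm
D − Pe = 66.879 − 12.2 = 54.679 mm

55 mm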